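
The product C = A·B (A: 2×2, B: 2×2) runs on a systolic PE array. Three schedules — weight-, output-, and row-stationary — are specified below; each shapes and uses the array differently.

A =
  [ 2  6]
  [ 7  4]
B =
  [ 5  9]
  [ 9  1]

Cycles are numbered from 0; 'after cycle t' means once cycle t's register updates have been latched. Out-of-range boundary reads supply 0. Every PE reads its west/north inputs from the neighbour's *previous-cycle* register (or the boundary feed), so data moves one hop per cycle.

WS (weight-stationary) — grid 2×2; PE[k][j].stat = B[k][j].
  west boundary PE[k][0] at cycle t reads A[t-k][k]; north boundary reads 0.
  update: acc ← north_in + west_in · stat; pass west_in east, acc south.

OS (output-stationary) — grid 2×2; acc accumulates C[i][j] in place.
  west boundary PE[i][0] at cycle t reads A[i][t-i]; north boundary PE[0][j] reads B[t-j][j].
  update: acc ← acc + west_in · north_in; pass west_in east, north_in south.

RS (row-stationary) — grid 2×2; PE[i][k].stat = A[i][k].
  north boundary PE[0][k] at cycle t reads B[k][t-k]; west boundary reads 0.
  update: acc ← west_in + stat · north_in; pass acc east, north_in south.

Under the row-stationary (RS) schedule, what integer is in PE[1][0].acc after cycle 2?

RS 2×2: PE[1][0] cycle-by-cycle (with neighbour feeds):
  step 0 · PE0,0: acc=10; fwd→10 fwd↓5
  step 0 · PE1,0: acc=0; fwd→0 fwd↓0
  step 1 · PE0,0: acc=18; fwd→18 fwd↓9
  step 1 · PE1,0: acc=35; fwd→35 fwd↓5
  step 2 · PE0,0: acc=0; fwd→0 fwd↓0
  step 2 · PE1,0: acc=63; fwd→63 fwd↓9

PE[1][0].acc = 63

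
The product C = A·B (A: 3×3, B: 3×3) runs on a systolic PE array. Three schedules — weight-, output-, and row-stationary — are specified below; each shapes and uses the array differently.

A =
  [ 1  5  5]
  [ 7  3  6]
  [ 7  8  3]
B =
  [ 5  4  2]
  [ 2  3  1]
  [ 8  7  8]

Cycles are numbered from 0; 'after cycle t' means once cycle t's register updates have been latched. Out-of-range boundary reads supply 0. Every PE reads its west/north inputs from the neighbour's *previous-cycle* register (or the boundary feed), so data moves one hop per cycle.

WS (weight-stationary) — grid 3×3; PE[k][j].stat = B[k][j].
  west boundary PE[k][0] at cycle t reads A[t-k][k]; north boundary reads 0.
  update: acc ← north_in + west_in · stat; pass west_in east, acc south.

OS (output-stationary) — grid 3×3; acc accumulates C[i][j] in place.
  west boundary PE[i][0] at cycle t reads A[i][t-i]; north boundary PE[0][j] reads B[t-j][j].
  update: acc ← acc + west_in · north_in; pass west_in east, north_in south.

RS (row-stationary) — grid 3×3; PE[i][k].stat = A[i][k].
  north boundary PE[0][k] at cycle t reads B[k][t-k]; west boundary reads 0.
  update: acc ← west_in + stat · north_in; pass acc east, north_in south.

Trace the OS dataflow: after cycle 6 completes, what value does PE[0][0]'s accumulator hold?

OS 3×3: PE[0][0] cycle-by-cycle (with neighbour feeds):
  cycle 0: PE[0][0] → acc 5, east 1, south 5
  cycle 1: PE[0][0] → acc 15, east 5, south 2
  cycle 2: PE[0][0] → acc 55, east 5, south 8
  cycle 3: PE[0][0] → acc 55, east 0, south 0
  cycle 4: PE[0][0] → acc 55, east 0, south 0
  cycle 5: PE[0][0] → acc 55, east 0, south 0
  cycle 6: PE[0][0] → acc 55, east 0, south 0

PE[0][0].acc = 55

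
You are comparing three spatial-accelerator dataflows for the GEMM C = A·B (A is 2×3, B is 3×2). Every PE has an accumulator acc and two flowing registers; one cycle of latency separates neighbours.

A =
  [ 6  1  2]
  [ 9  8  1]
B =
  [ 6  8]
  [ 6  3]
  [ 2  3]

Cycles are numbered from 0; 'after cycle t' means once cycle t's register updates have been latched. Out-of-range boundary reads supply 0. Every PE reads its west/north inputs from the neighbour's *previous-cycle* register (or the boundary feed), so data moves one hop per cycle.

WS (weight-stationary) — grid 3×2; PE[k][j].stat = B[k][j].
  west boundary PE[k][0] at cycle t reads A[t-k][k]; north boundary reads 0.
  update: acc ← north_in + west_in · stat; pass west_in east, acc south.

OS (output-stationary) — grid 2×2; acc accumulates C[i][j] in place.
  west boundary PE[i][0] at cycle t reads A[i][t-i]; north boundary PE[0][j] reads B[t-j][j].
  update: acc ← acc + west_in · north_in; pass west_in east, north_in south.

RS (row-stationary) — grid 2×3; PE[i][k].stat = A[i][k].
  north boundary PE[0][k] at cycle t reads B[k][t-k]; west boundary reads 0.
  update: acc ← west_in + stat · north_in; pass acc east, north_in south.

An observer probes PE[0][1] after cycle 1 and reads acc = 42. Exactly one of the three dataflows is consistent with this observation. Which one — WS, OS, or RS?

Under WS (3×2), PE[0][1]:
  step 0 · PE0,1: acc=0; fwd→0 fwd↓0
  step 1 · PE0,1: acc=48; fwd→6 fwd↓48
Under OS (2×2), PE[0][1]:
  step 0 · PE0,1: acc=0; fwd→0 fwd↓0
  step 1 · PE0,1: acc=48; fwd→6 fwd↓8
Under RS (2×3), PE[0][1]:
  step 0 · PE0,1: acc=0; fwd→0 fwd↓0
  step 1 · PE0,1: acc=42; fwd→42 fwd↓6

dataflow = RS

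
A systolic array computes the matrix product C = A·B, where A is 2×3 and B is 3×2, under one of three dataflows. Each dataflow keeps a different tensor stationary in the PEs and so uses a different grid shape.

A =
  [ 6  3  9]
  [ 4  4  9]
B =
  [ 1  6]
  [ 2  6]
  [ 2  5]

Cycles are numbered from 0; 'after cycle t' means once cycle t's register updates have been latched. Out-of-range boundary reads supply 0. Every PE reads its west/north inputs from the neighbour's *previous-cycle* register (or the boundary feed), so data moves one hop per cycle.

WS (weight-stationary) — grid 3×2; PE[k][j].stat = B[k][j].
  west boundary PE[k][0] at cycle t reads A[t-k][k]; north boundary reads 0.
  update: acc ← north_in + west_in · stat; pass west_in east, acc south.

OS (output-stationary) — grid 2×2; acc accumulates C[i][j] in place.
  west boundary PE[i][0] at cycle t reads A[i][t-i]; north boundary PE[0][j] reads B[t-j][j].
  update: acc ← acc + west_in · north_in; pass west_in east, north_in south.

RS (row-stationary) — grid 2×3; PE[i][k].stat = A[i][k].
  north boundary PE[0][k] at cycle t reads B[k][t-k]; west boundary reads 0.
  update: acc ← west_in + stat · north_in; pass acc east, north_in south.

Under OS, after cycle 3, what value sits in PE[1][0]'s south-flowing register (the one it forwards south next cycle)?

OS on a 2×2 grid — tracing PE[1][0] and its feeders:
  [0] (0,0) acc=6 (h:6 v:1)
  [0] (1,0) acc=0 (h:0 v:0)
  [1] (0,0) acc=12 (h:3 v:2)
  [1] (1,0) acc=4 (h:4 v:1)
  [2] (0,0) acc=30 (h:9 v:2)
  [2] (1,0) acc=12 (h:4 v:2)
  [3] (0,0) acc=30 (h:0 v:0)
  [3] (1,0) acc=30 (h:9 v:2)

register = 2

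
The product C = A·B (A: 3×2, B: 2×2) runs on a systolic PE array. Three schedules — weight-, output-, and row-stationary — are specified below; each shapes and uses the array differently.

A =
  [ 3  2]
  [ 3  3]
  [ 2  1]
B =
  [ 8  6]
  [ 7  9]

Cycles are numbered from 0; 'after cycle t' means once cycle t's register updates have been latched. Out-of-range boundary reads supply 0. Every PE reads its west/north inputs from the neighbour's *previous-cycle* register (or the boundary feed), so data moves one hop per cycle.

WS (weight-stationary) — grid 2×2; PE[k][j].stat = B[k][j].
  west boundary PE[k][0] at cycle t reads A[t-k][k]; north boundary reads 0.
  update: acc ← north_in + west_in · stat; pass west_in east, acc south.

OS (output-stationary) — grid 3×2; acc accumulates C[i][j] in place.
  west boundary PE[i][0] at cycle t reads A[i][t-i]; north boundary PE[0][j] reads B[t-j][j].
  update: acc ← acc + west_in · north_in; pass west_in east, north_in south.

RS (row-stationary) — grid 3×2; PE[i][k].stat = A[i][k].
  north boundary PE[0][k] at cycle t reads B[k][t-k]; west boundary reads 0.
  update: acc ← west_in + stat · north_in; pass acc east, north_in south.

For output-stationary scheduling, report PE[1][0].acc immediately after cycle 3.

OS (3×2). Following PE[1][0] plus its west/north inputs:
  c0 r0c0: 24 / 3 / 8
  c0 r1c0: 0 / 0 / 0
  c1 r0c0: 38 / 2 / 7
  c1 r1c0: 24 / 3 / 8
  c2 r0c0: 38 / 0 / 0
  c2 r1c0: 45 / 3 / 7
  c3 r0c0: 38 / 0 / 0
  c3 r1c0: 45 / 0 / 0

PE[1][0].acc = 45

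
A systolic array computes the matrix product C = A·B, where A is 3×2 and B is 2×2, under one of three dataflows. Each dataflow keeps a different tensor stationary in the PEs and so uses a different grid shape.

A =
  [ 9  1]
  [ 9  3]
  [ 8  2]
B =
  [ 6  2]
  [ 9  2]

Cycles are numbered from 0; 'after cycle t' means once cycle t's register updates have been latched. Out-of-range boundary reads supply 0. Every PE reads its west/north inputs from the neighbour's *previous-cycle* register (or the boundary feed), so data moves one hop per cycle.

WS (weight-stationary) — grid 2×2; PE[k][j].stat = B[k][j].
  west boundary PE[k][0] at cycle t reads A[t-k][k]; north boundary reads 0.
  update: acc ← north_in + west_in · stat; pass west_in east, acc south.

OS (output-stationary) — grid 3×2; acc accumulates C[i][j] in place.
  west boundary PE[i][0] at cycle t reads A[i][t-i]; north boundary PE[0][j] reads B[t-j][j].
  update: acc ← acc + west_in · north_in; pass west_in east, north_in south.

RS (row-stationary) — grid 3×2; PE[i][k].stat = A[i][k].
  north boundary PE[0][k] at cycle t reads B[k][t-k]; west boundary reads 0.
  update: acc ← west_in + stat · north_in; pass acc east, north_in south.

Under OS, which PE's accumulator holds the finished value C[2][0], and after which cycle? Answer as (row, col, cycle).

(row, col, cycle) = (2, 0, 3)

OS — PE[2][0] is where C[2][0] collects:
  c0 r2c0: 0 / 0 / 0
  c1 r2c0: 0 / 0 / 0
  c2 r2c0: 48 / 8 / 6
  c3 r2c0: 66 / 2 / 9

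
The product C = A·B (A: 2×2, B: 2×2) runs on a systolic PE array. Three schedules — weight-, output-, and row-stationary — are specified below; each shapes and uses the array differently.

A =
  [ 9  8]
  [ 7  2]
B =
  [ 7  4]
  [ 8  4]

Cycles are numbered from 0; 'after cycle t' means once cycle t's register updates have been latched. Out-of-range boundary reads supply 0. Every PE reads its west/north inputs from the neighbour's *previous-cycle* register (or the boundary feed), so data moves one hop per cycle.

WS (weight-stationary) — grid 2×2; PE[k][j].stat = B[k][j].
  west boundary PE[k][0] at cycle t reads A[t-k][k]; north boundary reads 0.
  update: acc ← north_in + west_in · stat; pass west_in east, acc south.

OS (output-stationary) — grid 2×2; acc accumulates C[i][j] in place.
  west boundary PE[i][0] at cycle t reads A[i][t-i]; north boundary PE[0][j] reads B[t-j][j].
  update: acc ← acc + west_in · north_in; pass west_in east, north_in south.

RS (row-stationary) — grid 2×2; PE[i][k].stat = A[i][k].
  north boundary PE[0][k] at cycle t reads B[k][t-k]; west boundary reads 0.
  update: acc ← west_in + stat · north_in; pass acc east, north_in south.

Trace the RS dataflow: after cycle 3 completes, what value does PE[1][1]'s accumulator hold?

PE[1][1].acc = 36

RS (2×2). Following PE[1][1] plus its west/north inputs:
  0: (0,1).acc=0  regs=<0,0>
  0: (1,0).acc=0  regs=<0,0>
  0: (1,1).acc=0  regs=<0,0>
  1: (0,1).acc=127  regs=<127,8>
  1: (1,0).acc=49  regs=<49,7>
  1: (1,1).acc=0  regs=<0,0>
  2: (0,1).acc=68  regs=<68,4>
  2: (1,0).acc=28  regs=<28,4>
  2: (1,1).acc=65  regs=<65,8>
  3: (0,1).acc=0  regs=<0,0>
  3: (1,0).acc=0  regs=<0,0>
  3: (1,1).acc=36  regs=<36,4>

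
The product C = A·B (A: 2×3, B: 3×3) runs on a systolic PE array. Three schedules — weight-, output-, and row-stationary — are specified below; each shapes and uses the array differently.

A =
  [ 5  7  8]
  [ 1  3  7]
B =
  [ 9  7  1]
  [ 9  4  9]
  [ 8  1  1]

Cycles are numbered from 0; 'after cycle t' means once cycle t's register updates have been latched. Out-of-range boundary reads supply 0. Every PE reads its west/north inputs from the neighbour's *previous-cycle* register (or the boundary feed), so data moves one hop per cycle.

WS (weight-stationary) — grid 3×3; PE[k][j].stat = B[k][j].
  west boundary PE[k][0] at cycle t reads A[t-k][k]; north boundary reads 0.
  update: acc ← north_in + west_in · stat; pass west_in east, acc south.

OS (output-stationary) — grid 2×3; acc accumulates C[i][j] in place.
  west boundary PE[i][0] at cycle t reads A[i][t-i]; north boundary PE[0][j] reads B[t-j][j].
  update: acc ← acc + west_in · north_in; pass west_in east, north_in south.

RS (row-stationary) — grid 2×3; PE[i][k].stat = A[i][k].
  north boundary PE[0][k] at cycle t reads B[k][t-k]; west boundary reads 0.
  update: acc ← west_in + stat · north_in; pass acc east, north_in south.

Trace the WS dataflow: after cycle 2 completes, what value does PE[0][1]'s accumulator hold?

PE[0][1].acc = 7

Tracing WS — 3×3 array, target PE[0][1]:
  cycle 0: PE[0][0] → acc 45, east 5, south 45
  cycle 0: PE[0][1] → acc 0, east 0, south 0
  cycle 1: PE[0][0] → acc 9, east 1, south 9
  cycle 1: PE[0][1] → acc 35, east 5, south 35
  cycle 2: PE[0][0] → acc 0, east 0, south 0
  cycle 2: PE[0][1] → acc 7, east 1, south 7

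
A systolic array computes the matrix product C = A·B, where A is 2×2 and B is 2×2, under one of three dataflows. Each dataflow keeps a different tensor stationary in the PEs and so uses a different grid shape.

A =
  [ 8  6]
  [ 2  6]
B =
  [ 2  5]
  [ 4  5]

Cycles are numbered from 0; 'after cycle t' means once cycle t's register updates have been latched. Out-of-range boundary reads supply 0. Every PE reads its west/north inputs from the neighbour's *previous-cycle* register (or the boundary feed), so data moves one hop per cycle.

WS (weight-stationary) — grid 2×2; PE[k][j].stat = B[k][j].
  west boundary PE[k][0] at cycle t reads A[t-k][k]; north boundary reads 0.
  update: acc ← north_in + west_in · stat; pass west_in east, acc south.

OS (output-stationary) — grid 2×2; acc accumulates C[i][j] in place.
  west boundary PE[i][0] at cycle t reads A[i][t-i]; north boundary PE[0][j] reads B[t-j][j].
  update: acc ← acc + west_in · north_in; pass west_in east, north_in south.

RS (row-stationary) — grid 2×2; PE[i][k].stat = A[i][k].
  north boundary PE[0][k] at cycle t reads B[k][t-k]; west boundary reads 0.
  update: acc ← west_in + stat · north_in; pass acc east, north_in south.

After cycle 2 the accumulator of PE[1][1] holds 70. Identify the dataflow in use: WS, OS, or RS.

WS (2×2 grid), PE[1][1]:
  c0 r1c1: 0 / 0 / 0
  c1 r1c1: 0 / 0 / 0
  c2 r1c1: 70 / 6 / 70
OS (2×2 grid), PE[1][1]:
  c0 r1c1: 0 / 0 / 0
  c1 r1c1: 0 / 0 / 0
  c2 r1c1: 10 / 2 / 5
RS (2×2 grid), PE[1][1]:
  c0 r1c1: 0 / 0 / 0
  c1 r1c1: 0 / 0 / 0
  c2 r1c1: 28 / 28 / 4

dataflow = WS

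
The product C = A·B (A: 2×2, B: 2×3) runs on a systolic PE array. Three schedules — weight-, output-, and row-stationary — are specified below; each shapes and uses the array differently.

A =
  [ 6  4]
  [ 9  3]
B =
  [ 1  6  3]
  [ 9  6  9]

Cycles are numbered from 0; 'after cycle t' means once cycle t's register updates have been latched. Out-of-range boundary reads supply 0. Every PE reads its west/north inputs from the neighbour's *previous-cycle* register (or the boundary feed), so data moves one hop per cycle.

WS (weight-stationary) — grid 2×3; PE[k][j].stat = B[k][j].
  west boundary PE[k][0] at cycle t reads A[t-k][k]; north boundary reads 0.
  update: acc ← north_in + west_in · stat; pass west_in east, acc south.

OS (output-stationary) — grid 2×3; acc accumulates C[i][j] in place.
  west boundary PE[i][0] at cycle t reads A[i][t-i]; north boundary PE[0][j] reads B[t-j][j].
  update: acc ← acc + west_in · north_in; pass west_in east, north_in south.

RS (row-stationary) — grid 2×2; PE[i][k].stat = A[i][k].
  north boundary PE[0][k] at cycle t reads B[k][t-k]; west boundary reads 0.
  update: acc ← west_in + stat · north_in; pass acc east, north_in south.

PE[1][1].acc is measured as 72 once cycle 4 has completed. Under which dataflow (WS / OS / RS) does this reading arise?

dataflow = OS

WS [2×3] PE[1][1] across cycles:
  after 0 — PE[1][1] acc=0, pass-E 0, pass-S 0
  after 1 — PE[1][1] acc=0, pass-E 0, pass-S 0
  after 2 — PE[1][1] acc=60, pass-E 4, pass-S 60
  after 3 — PE[1][1] acc=72, pass-E 3, pass-S 72
  after 4 — PE[1][1] acc=0, pass-E 0, pass-S 0
OS [2×3] PE[1][1] across cycles:
  after 0 — PE[1][1] acc=0, pass-E 0, pass-S 0
  after 1 — PE[1][1] acc=0, pass-E 0, pass-S 0
  after 2 — PE[1][1] acc=54, pass-E 9, pass-S 6
  after 3 — PE[1][1] acc=72, pass-E 3, pass-S 6
  after 4 — PE[1][1] acc=72, pass-E 0, pass-S 0
RS [2×2] PE[1][1] across cycles:
  after 0 — PE[1][1] acc=0, pass-E 0, pass-S 0
  after 1 — PE[1][1] acc=0, pass-E 0, pass-S 0
  after 2 — PE[1][1] acc=36, pass-E 36, pass-S 9
  after 3 — PE[1][1] acc=72, pass-E 72, pass-S 6
  after 4 — PE[1][1] acc=54, pass-E 54, pass-S 9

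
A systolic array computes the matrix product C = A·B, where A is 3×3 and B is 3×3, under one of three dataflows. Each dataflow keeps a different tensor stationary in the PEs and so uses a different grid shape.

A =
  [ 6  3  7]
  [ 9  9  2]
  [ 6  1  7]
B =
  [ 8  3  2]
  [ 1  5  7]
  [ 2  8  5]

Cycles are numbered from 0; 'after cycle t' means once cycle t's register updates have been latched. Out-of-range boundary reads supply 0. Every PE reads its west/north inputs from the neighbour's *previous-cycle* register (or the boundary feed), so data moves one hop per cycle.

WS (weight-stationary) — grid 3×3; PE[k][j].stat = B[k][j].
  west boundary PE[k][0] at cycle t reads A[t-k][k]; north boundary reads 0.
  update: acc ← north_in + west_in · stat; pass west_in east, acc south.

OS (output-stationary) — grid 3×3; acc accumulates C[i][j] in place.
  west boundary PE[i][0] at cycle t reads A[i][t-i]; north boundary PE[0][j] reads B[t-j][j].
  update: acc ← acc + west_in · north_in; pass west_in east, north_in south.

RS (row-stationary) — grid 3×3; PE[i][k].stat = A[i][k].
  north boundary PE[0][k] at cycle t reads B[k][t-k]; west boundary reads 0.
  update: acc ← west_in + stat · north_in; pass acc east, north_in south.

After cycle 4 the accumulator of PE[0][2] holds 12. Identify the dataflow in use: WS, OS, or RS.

— WS: 3×3; PE[0][2] trace:
  [0] (0,2) acc=0 (h:0 v:0)
  [1] (0,2) acc=0 (h:0 v:0)
  [2] (0,2) acc=12 (h:6 v:12)
  [3] (0,2) acc=18 (h:9 v:18)
  [4] (0,2) acc=12 (h:6 v:12)
— OS: 3×3; PE[0][2] trace:
  [0] (0,2) acc=0 (h:0 v:0)
  [1] (0,2) acc=0 (h:0 v:0)
  [2] (0,2) acc=12 (h:6 v:2)
  [3] (0,2) acc=33 (h:3 v:7)
  [4] (0,2) acc=68 (h:7 v:5)
— RS: 3×3; PE[0][2] trace:
  [0] (0,2) acc=0 (h:0 v:0)
  [1] (0,2) acc=0 (h:0 v:0)
  [2] (0,2) acc=65 (h:65 v:2)
  [3] (0,2) acc=89 (h:89 v:8)
  [4] (0,2) acc=68 (h:68 v:5)

dataflow = WS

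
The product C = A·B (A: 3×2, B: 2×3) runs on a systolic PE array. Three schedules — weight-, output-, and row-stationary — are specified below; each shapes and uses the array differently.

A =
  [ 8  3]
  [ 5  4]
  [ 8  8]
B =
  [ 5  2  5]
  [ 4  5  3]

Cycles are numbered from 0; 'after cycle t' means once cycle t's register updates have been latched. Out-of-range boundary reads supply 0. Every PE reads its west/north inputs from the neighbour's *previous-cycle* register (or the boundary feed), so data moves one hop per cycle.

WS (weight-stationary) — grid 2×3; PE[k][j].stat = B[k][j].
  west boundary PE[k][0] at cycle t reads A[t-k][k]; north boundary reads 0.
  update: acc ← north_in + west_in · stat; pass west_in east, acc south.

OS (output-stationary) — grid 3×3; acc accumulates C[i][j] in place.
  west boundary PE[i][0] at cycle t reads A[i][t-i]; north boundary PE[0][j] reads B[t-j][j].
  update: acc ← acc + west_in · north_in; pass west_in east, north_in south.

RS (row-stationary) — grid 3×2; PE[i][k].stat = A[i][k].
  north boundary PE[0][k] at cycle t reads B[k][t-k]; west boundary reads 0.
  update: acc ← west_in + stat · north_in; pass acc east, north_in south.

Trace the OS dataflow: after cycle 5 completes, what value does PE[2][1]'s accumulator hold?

PE[2][1].acc = 56

OS (3×3). Following PE[2][1] plus its west/north inputs:
  [0] (1,1) acc=0 (h:0 v:0)
  [0] (2,0) acc=0 (h:0 v:0)
  [0] (2,1) acc=0 (h:0 v:0)
  [1] (1,1) acc=0 (h:0 v:0)
  [1] (2,0) acc=0 (h:0 v:0)
  [1] (2,1) acc=0 (h:0 v:0)
  [2] (1,1) acc=10 (h:5 v:2)
  [2] (2,0) acc=40 (h:8 v:5)
  [2] (2,1) acc=0 (h:0 v:0)
  [3] (1,1) acc=30 (h:4 v:5)
  [3] (2,0) acc=72 (h:8 v:4)
  [3] (2,1) acc=16 (h:8 v:2)
  [4] (1,1) acc=30 (h:0 v:0)
  [4] (2,0) acc=72 (h:0 v:0)
  [4] (2,1) acc=56 (h:8 v:5)
  [5] (1,1) acc=30 (h:0 v:0)
  [5] (2,0) acc=72 (h:0 v:0)
  [5] (2,1) acc=56 (h:0 v:0)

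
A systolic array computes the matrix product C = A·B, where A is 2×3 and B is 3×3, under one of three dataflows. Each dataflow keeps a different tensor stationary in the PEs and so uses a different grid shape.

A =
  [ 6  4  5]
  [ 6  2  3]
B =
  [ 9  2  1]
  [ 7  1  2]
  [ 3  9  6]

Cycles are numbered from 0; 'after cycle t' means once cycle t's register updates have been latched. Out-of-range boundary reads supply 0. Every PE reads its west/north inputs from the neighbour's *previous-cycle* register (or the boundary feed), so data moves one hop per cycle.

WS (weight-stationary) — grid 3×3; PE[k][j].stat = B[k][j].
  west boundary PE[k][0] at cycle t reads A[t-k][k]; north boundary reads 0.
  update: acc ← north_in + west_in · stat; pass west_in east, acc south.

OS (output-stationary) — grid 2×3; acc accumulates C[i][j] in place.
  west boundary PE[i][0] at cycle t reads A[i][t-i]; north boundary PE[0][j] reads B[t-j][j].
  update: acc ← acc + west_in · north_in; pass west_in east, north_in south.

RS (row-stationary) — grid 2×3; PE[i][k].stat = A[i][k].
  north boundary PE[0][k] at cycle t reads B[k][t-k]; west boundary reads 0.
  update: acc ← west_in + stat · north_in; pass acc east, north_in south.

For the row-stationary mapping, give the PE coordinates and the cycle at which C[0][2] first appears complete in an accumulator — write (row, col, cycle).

(row, col, cycle) = (0, 2, 4)

Under RS, C[0][2] lands at PE[0][2]:
  cycle 0: PE[0][2] → acc 0, east 0, south 0
  cycle 1: PE[0][2] → acc 0, east 0, south 0
  cycle 2: PE[0][2] → acc 97, east 97, south 3
  cycle 3: PE[0][2] → acc 61, east 61, south 9
  cycle 4: PE[0][2] → acc 44, east 44, south 6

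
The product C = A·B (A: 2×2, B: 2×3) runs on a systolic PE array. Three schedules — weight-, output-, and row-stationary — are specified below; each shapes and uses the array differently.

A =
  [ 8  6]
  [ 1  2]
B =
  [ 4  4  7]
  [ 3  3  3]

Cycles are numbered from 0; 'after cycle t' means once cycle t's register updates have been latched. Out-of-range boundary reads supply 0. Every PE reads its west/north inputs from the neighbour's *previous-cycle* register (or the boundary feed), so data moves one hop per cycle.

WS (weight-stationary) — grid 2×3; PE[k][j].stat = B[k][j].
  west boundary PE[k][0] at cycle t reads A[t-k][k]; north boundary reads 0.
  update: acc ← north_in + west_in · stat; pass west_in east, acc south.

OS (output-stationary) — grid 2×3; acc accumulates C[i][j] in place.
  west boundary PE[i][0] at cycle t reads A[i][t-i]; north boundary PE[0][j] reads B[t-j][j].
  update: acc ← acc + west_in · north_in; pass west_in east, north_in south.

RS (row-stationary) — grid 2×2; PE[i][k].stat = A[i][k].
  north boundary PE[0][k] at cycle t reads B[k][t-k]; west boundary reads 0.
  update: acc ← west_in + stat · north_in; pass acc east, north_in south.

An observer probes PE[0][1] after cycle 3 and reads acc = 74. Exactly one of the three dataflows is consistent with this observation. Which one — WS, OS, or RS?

dataflow = RS

WS [2×3] PE[0][1] across cycles:
  @0  [0,1]  acc 0  |  →0  ↓0
  @1  [0,1]  acc 32  |  →8  ↓32
  @2  [0,1]  acc 4  |  →1  ↓4
  @3  [0,1]  acc 0  |  →0  ↓0
OS [2×3] PE[0][1] across cycles:
  @0  [0,1]  acc 0  |  →0  ↓0
  @1  [0,1]  acc 32  |  →8  ↓4
  @2  [0,1]  acc 50  |  →6  ↓3
  @3  [0,1]  acc 50  |  →0  ↓0
RS [2×2] PE[0][1] across cycles:
  @0  [0,1]  acc 0  |  →0  ↓0
  @1  [0,1]  acc 50  |  →50  ↓3
  @2  [0,1]  acc 50  |  →50  ↓3
  @3  [0,1]  acc 74  |  →74  ↓3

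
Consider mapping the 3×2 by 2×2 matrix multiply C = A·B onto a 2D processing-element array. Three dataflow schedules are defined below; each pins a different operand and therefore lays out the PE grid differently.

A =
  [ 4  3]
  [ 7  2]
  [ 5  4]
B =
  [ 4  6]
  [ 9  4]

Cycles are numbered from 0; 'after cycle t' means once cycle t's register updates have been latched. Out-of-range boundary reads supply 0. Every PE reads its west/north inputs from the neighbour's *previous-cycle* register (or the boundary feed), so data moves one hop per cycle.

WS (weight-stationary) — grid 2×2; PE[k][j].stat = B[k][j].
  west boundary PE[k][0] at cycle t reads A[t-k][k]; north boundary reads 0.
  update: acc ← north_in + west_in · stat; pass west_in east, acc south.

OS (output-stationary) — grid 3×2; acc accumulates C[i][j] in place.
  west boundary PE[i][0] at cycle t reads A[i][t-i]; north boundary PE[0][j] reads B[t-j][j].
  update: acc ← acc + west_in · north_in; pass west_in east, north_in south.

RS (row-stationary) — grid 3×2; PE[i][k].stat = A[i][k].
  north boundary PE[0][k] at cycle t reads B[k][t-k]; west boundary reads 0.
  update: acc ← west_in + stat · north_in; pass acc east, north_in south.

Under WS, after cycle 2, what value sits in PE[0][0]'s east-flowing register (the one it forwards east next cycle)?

WS (2×2). Following PE[0][0] plus its west/north inputs:
  @0  [0,0]  acc 16  |  →4  ↓16
  @1  [0,0]  acc 28  |  →7  ↓28
  @2  [0,0]  acc 20  |  →5  ↓20

register = 5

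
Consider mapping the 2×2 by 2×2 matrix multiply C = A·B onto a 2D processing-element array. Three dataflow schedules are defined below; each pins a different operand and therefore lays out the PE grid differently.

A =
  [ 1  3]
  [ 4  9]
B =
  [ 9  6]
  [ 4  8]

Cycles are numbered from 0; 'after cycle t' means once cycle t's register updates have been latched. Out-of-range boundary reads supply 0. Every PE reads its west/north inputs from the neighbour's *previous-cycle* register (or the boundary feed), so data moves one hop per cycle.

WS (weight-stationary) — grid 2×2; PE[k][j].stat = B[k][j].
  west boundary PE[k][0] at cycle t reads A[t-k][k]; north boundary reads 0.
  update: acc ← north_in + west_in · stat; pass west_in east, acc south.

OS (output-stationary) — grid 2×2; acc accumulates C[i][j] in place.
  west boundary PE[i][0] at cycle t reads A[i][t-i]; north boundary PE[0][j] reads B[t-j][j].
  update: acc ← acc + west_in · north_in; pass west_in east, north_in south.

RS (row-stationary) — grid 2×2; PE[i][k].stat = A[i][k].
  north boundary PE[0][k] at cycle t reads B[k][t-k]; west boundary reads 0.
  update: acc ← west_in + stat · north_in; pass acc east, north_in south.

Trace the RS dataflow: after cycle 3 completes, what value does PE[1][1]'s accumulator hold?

RS 2×2: PE[1][1] cycle-by-cycle (with neighbour feeds):
  @0  [0,1]  acc 0  |  →0  ↓0
  @0  [1,0]  acc 0  |  →0  ↓0
  @0  [1,1]  acc 0  |  →0  ↓0
  @1  [0,1]  acc 21  |  →21  ↓4
  @1  [1,0]  acc 36  |  →36  ↓9
  @1  [1,1]  acc 0  |  →0  ↓0
  @2  [0,1]  acc 30  |  →30  ↓8
  @2  [1,0]  acc 24  |  →24  ↓6
  @2  [1,1]  acc 72  |  →72  ↓4
  @3  [0,1]  acc 0  |  →0  ↓0
  @3  [1,0]  acc 0  |  →0  ↓0
  @3  [1,1]  acc 96  |  →96  ↓8

PE[1][1].acc = 96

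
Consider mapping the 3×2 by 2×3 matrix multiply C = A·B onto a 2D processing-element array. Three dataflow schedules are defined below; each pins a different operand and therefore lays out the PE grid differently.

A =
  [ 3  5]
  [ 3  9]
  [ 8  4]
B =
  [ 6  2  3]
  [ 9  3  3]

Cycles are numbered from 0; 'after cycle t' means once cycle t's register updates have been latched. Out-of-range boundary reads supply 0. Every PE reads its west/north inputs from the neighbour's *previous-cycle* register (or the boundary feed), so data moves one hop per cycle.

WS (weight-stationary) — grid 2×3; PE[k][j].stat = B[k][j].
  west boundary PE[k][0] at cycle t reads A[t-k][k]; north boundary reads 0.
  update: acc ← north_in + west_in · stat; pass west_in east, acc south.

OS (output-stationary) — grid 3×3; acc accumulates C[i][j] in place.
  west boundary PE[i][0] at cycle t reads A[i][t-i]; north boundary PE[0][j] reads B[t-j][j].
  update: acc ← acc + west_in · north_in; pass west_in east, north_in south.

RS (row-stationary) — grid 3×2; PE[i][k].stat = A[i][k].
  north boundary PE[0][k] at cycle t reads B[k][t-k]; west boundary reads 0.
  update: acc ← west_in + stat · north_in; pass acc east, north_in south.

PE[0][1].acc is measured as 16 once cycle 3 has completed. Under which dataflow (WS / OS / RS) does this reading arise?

dataflow = WS

— WS: 2×3; PE[0][1] trace:
  [0] (0,1) acc=0 (h:0 v:0)
  [1] (0,1) acc=6 (h:3 v:6)
  [2] (0,1) acc=6 (h:3 v:6)
  [3] (0,1) acc=16 (h:8 v:16)
— OS: 3×3; PE[0][1] trace:
  [0] (0,1) acc=0 (h:0 v:0)
  [1] (0,1) acc=6 (h:3 v:2)
  [2] (0,1) acc=21 (h:5 v:3)
  [3] (0,1) acc=21 (h:0 v:0)
— RS: 3×2; PE[0][1] trace:
  [0] (0,1) acc=0 (h:0 v:0)
  [1] (0,1) acc=63 (h:63 v:9)
  [2] (0,1) acc=21 (h:21 v:3)
  [3] (0,1) acc=24 (h:24 v:3)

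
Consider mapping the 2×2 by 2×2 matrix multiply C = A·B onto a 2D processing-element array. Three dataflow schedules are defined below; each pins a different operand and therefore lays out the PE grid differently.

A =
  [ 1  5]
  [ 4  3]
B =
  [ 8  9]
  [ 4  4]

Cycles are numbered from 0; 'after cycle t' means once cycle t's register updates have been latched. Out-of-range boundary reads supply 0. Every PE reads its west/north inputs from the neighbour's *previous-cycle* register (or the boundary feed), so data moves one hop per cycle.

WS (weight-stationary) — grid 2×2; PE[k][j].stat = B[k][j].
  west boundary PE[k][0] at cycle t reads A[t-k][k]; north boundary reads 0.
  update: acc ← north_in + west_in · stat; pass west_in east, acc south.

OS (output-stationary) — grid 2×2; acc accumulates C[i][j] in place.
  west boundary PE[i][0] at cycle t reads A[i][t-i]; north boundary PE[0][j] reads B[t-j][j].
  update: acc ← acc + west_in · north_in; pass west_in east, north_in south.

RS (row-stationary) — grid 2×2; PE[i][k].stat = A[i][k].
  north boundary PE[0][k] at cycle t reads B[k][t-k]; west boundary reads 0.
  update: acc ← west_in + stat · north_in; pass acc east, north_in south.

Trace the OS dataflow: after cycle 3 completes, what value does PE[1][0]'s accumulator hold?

PE[1][0].acc = 44

Tracing OS — 2×2 array, target PE[1][0]:
  after 0 — PE[0][0] acc=8, pass-E 1, pass-S 8
  after 0 — PE[1][0] acc=0, pass-E 0, pass-S 0
  after 1 — PE[0][0] acc=28, pass-E 5, pass-S 4
  after 1 — PE[1][0] acc=32, pass-E 4, pass-S 8
  after 2 — PE[0][0] acc=28, pass-E 0, pass-S 0
  after 2 — PE[1][0] acc=44, pass-E 3, pass-S 4
  after 3 — PE[0][0] acc=28, pass-E 0, pass-S 0
  after 3 — PE[1][0] acc=44, pass-E 0, pass-S 0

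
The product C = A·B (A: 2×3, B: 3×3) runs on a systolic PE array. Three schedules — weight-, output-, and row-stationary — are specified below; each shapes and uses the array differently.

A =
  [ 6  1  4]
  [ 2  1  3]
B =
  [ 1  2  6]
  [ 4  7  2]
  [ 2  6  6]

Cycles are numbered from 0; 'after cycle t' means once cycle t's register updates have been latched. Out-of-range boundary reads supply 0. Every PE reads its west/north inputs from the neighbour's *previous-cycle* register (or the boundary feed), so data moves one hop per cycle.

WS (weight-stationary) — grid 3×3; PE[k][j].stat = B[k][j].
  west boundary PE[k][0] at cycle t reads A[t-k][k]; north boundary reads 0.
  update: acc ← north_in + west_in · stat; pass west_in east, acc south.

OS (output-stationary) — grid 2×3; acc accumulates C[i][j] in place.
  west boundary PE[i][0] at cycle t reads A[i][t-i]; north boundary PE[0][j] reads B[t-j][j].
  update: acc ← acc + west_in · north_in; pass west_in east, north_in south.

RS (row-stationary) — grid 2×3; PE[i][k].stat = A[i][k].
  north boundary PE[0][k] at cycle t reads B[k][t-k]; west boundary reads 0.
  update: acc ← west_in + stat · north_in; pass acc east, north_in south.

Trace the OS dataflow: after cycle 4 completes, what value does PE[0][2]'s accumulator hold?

OS on a 2×3 grid — tracing PE[0][2] and its feeders:
  [0] (0,1) acc=0 (h:0 v:0)
  [0] (0,2) acc=0 (h:0 v:0)
  [1] (0,1) acc=12 (h:6 v:2)
  [1] (0,2) acc=0 (h:0 v:0)
  [2] (0,1) acc=19 (h:1 v:7)
  [2] (0,2) acc=36 (h:6 v:6)
  [3] (0,1) acc=43 (h:4 v:6)
  [3] (0,2) acc=38 (h:1 v:2)
  [4] (0,1) acc=43 (h:0 v:0)
  [4] (0,2) acc=62 (h:4 v:6)

PE[0][2].acc = 62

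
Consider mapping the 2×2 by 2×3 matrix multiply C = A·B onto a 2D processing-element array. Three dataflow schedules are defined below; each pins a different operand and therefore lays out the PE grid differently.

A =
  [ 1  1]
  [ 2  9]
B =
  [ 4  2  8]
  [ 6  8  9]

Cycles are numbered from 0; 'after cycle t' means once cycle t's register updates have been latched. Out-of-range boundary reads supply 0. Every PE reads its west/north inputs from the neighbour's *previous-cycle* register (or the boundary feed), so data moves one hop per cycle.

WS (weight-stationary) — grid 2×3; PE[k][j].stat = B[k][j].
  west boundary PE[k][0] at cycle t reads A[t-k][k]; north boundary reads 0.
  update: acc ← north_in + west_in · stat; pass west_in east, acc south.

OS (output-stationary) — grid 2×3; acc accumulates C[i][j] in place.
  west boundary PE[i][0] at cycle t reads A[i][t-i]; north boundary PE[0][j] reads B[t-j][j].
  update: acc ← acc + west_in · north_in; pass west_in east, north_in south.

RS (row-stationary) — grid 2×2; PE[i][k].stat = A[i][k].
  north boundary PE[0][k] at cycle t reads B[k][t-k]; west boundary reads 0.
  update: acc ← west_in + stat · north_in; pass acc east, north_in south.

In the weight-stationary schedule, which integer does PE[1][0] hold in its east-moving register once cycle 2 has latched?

register = 9

WS on a 2×3 grid — tracing PE[1][0] and its feeders:
  c0 r0c0: 4 / 1 / 4
  c0 r1c0: 0 / 0 / 0
  c1 r0c0: 8 / 2 / 8
  c1 r1c0: 10 / 1 / 10
  c2 r0c0: 0 / 0 / 0
  c2 r1c0: 62 / 9 / 62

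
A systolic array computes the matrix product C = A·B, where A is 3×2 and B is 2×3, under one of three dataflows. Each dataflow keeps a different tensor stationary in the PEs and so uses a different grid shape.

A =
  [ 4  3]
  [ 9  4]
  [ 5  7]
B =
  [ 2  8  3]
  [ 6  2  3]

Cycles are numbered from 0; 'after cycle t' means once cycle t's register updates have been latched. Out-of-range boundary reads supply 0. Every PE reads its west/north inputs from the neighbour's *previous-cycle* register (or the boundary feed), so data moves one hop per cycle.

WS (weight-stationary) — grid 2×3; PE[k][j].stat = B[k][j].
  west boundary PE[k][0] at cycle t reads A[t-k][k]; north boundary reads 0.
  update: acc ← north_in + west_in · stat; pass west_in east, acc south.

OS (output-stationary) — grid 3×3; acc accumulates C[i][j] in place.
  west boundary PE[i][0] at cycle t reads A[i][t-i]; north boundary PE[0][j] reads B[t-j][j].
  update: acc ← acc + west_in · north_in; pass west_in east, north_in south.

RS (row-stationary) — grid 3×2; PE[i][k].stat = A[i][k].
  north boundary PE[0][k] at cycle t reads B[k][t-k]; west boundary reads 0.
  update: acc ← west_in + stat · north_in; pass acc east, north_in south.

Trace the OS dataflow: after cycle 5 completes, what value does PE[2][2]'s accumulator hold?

PE[2][2].acc = 36

OS on a 3×3 grid — tracing PE[2][2] and its feeders:
  [0] (1,2) acc=0 (h:0 v:0)
  [0] (2,1) acc=0 (h:0 v:0)
  [0] (2,2) acc=0 (h:0 v:0)
  [1] (1,2) acc=0 (h:0 v:0)
  [1] (2,1) acc=0 (h:0 v:0)
  [1] (2,2) acc=0 (h:0 v:0)
  [2] (1,2) acc=0 (h:0 v:0)
  [2] (2,1) acc=0 (h:0 v:0)
  [2] (2,2) acc=0 (h:0 v:0)
  [3] (1,2) acc=27 (h:9 v:3)
  [3] (2,1) acc=40 (h:5 v:8)
  [3] (2,2) acc=0 (h:0 v:0)
  [4] (1,2) acc=39 (h:4 v:3)
  [4] (2,1) acc=54 (h:7 v:2)
  [4] (2,2) acc=15 (h:5 v:3)
  [5] (1,2) acc=39 (h:0 v:0)
  [5] (2,1) acc=54 (h:0 v:0)
  [5] (2,2) acc=36 (h:7 v:3)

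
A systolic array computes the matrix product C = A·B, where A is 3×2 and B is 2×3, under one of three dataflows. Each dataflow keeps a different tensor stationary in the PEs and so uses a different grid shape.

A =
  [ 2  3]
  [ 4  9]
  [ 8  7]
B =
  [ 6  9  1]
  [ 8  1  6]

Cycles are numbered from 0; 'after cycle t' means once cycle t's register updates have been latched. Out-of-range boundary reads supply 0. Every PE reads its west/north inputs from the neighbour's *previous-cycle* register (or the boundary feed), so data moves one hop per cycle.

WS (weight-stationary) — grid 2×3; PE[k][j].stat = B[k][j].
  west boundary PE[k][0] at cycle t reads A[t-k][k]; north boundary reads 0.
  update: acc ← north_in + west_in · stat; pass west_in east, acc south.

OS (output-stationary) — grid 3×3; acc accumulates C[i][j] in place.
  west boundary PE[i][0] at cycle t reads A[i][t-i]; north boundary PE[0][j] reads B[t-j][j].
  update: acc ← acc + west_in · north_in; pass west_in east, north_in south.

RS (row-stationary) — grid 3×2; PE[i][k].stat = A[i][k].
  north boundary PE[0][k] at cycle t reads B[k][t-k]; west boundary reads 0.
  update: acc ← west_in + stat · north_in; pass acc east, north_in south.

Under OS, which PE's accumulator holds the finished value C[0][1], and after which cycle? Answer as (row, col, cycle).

OS: C[0][1] accumulates in PE[0][1]:
  @0  [0,1]  acc 0  |  →0  ↓0
  @1  [0,1]  acc 18  |  →2  ↓9
  @2  [0,1]  acc 21  |  →3  ↓1

(row, col, cycle) = (0, 1, 2)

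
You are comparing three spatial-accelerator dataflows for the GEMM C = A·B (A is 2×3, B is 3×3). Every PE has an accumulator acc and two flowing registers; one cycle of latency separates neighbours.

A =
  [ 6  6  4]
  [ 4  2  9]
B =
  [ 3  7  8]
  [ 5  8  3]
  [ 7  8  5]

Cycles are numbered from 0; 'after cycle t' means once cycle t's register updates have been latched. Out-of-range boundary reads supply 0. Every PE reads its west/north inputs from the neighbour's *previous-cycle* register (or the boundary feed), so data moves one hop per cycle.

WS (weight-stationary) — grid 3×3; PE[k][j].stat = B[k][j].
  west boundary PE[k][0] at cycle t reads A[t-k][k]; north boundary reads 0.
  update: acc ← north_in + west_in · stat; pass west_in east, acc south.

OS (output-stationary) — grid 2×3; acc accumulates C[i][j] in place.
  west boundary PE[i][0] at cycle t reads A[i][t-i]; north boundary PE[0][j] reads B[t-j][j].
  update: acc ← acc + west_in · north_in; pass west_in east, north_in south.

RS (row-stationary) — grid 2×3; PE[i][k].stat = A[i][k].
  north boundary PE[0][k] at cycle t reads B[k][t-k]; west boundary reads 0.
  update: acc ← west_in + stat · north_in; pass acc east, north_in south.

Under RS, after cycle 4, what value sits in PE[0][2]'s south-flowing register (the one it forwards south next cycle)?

RS 2×3: PE[0][2] cycle-by-cycle (with neighbour feeds):
  after 0 — PE[0][1] acc=0, pass-E 0, pass-S 0
  after 0 — PE[0][2] acc=0, pass-E 0, pass-S 0
  after 1 — PE[0][1] acc=48, pass-E 48, pass-S 5
  after 1 — PE[0][2] acc=0, pass-E 0, pass-S 0
  after 2 — PE[0][1] acc=90, pass-E 90, pass-S 8
  after 2 — PE[0][2] acc=76, pass-E 76, pass-S 7
  after 3 — PE[0][1] acc=66, pass-E 66, pass-S 3
  after 3 — PE[0][2] acc=122, pass-E 122, pass-S 8
  after 4 — PE[0][1] acc=0, pass-E 0, pass-S 0
  after 4 — PE[0][2] acc=86, pass-E 86, pass-S 5

register = 5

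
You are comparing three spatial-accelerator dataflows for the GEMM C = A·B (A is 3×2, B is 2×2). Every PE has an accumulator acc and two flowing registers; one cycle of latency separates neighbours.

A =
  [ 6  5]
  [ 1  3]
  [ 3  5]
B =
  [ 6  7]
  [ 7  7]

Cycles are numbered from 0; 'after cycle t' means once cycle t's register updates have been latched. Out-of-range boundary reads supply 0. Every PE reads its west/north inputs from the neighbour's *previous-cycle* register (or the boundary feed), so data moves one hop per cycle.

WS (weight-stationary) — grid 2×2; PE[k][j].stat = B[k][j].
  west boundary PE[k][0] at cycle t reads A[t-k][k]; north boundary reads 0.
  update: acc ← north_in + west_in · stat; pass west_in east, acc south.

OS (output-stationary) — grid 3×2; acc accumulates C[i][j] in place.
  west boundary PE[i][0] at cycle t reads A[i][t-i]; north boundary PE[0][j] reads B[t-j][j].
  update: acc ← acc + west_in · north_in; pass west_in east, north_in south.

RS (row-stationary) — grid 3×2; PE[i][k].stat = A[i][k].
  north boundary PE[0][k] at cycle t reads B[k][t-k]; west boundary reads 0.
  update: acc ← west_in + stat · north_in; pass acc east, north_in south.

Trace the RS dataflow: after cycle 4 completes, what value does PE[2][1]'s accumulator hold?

PE[2][1].acc = 56

RS on a 3×2 grid — tracing PE[2][1] and its feeders:
  step 0 · PE1,1: acc=0; fwd→0 fwd↓0
  step 0 · PE2,0: acc=0; fwd→0 fwd↓0
  step 0 · PE2,1: acc=0; fwd→0 fwd↓0
  step 1 · PE1,1: acc=0; fwd→0 fwd↓0
  step 1 · PE2,0: acc=0; fwd→0 fwd↓0
  step 1 · PE2,1: acc=0; fwd→0 fwd↓0
  step 2 · PE1,1: acc=27; fwd→27 fwd↓7
  step 2 · PE2,0: acc=18; fwd→18 fwd↓6
  step 2 · PE2,1: acc=0; fwd→0 fwd↓0
  step 3 · PE1,1: acc=28; fwd→28 fwd↓7
  step 3 · PE2,0: acc=21; fwd→21 fwd↓7
  step 3 · PE2,1: acc=53; fwd→53 fwd↓7
  step 4 · PE1,1: acc=0; fwd→0 fwd↓0
  step 4 · PE2,0: acc=0; fwd→0 fwd↓0
  step 4 · PE2,1: acc=56; fwd→56 fwd↓7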